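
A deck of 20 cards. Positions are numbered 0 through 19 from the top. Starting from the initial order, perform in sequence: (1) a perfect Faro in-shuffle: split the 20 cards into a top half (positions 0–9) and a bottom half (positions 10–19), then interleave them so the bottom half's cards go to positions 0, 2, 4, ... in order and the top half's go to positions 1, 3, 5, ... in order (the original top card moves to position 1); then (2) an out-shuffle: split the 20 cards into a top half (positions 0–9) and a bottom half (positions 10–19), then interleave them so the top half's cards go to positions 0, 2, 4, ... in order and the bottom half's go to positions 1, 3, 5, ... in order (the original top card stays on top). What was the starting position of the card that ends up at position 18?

4

Undo the operations in reverse order, starting from position 18:
  undo op 2 (out-shuffle, from top half): 18 ← 9
  undo op 1 (in-shuffle, from top half): 9 ← 4
So the card at position 18 came from original position 4.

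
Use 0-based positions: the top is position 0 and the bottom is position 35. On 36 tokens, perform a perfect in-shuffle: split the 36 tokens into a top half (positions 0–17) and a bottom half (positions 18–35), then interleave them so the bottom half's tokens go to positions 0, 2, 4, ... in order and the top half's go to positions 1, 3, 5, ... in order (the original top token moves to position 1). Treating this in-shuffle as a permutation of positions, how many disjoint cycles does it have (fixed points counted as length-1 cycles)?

Trace each unvisited position around until it returns:
(0 1 3 7 15 31 ... len 36)
1 cycle in total.

1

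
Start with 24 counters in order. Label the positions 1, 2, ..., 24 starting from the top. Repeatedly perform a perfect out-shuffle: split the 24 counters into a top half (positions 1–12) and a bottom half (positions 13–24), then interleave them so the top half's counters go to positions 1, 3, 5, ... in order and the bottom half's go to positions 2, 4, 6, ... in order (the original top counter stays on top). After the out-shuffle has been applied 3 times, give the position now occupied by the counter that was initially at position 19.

Track the counter's position through each out-shuffle:
19 → 14 → 4 → 7

7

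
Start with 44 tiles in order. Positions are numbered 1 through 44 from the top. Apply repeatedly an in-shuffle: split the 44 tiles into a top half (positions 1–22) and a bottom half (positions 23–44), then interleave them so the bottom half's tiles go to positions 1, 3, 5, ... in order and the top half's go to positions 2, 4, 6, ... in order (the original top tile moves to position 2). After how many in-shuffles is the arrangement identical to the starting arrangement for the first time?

The in-shuffle permutes the 44 positions with cycle lengths [2, 4, 4, 4, 6, 12, 12].
Every tile is home exactly when every cycle has completed a whole number of laps, i.e. after lcm(2, 4, 6, 12) = 12 in-shuffles.

12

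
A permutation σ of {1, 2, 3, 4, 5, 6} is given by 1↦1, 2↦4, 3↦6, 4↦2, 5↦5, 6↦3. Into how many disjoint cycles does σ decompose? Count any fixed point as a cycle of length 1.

4

Cycle decomposition: (1) (2 4) (3 6) (5).
4 cycles.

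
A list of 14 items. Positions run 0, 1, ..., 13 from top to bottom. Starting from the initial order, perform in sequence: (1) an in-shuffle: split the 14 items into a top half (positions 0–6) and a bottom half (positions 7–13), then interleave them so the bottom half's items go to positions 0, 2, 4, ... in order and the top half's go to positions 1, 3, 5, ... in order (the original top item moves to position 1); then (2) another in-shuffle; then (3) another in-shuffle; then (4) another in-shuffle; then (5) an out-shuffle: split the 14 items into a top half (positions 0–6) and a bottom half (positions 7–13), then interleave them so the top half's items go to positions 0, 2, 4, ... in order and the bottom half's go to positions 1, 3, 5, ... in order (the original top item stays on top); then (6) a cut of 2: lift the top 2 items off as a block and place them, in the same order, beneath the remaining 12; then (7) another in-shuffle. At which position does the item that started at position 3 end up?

Track the item from position 3 forward through each operation:
  after op 1 (in-shuffle): 3 → 7
  after op 2 (in-shuffle): 7 → 0
  after op 3 (in-shuffle): 0 → 1
  after op 4 (in-shuffle): 1 → 3
  after op 5 (out-shuffle): 3 → 6
  after op 6 (cut 2): 6 → 4
  after op 7 (in-shuffle): 4 → 9

9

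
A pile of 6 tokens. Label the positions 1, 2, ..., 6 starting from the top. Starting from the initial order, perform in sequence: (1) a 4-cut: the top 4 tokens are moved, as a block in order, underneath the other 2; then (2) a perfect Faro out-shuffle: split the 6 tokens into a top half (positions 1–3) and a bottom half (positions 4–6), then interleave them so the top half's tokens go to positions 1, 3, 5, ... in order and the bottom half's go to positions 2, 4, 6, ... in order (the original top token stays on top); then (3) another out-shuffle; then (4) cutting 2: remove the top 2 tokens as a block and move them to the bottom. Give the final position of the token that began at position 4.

Track the token from position 4 forward through each operation:
  after op 1 (cut 4): 4 → 6
  after op 2 (out-shuffle): 6 → 6
  after op 3 (out-shuffle): 6 → 6
  after op 4 (cut 2): 6 → 4

4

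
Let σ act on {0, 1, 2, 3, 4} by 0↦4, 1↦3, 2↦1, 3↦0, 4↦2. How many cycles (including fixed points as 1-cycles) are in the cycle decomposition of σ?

Cycle decomposition: (0 4 2 1 3).
1 cycle.

1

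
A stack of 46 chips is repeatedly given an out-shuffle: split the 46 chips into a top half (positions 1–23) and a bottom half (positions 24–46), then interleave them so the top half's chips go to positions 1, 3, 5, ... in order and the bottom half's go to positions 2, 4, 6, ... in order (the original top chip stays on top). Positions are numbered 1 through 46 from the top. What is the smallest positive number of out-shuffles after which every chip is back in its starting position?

12

The out-shuffle permutes the 46 positions with cycle lengths [1, 1, 2, 4, 4, 4, 6, 12, 12].
Every chip is home exactly when every cycle has completed a whole number of laps, i.e. after lcm(1, 2, 4, 6, 12) = 12 out-shuffles.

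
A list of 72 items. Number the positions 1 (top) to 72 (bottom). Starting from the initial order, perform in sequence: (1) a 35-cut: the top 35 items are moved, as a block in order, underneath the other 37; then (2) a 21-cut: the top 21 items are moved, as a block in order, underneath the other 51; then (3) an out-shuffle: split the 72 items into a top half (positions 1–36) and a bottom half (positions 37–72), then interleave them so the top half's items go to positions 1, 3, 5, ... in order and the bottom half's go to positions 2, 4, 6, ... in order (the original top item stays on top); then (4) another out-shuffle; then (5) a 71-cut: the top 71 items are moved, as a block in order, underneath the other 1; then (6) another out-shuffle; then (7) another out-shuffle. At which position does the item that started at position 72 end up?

Track the item from position 72 forward through each operation:
  after op 1 (cut 35): 72 → 37
  after op 2 (cut 21): 37 → 16
  after op 3 (out-shuffle): 16 → 31
  after op 4 (out-shuffle): 31 → 61
  after op 5 (cut 71): 61 → 62
  after op 6 (out-shuffle): 62 → 52
  after op 7 (out-shuffle): 52 → 32

32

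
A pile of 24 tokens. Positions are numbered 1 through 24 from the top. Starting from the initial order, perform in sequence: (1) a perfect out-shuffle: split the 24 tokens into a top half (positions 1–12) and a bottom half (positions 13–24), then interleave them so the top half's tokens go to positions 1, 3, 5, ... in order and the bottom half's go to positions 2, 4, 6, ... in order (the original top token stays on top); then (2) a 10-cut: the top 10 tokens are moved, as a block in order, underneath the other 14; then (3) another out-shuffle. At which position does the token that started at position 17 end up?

Track the token from position 17 forward through each operation:
  after op 1 (out-shuffle): 17 → 10
  after op 2 (cut 10): 10 → 24
  after op 3 (out-shuffle): 24 → 24

24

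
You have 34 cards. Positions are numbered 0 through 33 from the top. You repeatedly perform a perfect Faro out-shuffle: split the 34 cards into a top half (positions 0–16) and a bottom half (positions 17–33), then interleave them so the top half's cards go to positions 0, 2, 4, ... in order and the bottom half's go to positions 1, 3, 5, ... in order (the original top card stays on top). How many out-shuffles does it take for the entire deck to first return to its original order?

10

The out-shuffle permutes the 34 positions with cycle lengths [1, 1, 2, 10, 10, 10].
Every card is home exactly when every cycle has completed a whole number of laps, i.e. after lcm(1, 2, 10) = 10 out-shuffles.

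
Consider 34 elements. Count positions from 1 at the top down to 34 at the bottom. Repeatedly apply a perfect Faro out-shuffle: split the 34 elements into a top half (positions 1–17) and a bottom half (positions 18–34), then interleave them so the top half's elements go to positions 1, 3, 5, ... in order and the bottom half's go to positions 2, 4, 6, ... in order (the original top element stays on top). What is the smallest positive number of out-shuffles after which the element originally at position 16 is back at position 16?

10

Follow position 16 under repeated out-shuffles:
16 → 31 → 28 → 22 → 10 → 19 → 4 → 7 → 13 → 25 → 16
It first returns after 10 out-shuffles.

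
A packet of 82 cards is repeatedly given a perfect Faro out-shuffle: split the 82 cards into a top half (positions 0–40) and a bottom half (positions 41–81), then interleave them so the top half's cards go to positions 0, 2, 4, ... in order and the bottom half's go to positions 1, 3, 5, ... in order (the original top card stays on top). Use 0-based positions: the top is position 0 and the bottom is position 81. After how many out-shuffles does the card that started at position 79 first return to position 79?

54

Follow position 79 under repeated out-shuffles:
79 → 77 → 73 → 65 → 49 → 17 → 34 → 68 → ... → 79 (length 54)
It first returns after 54 out-shuffles.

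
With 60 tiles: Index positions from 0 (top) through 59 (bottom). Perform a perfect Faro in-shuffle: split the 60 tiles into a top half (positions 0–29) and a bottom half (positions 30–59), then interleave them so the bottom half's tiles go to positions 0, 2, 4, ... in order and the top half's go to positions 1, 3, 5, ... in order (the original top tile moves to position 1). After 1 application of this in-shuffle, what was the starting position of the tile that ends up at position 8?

34

Work backwards from position 8, undoing one in-shuffle at a time:
8 ← 34
So the tile now at position 8 started at position 34.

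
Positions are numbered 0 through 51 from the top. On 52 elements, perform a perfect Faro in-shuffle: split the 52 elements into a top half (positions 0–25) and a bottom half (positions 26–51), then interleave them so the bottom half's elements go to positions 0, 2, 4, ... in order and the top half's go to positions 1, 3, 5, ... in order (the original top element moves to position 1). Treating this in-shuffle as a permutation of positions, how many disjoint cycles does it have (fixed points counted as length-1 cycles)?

1

Trace each unvisited position around until it returns:
(0 1 3 7 15 31 ... len 52)
1 cycle in total.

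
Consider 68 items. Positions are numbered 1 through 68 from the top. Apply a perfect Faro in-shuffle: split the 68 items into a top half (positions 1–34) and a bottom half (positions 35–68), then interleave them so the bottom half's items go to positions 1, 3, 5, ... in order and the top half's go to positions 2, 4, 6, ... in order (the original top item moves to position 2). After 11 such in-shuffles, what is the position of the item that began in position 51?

51

Track the item's position through each in-shuffle:
51 → 33 → 66 → 63 → 57 → 45 → 21 → 42 → 15 → 30 → 60 → 51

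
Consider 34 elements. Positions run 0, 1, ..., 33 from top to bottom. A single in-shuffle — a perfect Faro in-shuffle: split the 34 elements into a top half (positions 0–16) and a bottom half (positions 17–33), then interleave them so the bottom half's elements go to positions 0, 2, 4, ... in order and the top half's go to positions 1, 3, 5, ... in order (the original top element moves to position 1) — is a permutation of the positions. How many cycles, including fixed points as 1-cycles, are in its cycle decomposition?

Trace each unvisited position around until it returns:
(0 1 3 7 15 31 ... len 12) (2 5 11 23 12 25 ... len 12) (4 9 19) (6 13 27 20) (14 29 24)
5 cycles in total.

5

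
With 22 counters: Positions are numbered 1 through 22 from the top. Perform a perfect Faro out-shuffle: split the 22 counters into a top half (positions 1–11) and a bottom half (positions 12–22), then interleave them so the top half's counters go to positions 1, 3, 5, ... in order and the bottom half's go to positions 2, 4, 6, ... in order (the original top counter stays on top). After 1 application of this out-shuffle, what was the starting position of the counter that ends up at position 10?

Work backwards from position 10, undoing one out-shuffle at a time:
10 ← 16
So the counter now at position 10 started at position 16.

16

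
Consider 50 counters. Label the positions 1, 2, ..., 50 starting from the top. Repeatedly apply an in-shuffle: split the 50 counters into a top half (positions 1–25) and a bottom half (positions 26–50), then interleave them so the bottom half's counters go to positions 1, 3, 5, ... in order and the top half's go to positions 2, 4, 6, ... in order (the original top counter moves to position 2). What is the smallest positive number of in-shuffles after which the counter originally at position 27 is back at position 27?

Follow position 27 under repeated in-shuffles:
27 → 3 → 6 → 12 → 24 → 48 → 45 → 39 → 27
It first returns after 8 in-shuffles.

8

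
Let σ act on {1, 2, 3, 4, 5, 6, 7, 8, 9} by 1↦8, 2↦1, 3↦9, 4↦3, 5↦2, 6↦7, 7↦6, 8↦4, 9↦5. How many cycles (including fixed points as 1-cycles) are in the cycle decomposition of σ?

2

Cycle decomposition: (1 8 4 3 9 5 2) (6 7).
2 cycles.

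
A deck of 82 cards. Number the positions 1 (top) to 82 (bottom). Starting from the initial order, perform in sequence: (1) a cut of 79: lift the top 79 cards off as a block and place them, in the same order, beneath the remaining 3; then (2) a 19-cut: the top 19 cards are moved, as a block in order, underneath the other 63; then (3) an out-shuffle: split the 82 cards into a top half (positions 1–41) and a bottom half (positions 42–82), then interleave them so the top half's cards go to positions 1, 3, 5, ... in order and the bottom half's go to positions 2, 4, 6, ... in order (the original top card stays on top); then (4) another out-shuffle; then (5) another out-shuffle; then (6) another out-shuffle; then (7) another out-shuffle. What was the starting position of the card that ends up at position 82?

Undo the operations in reverse order, starting from position 82:
  undo op 7 (out-shuffle, from bottom half): 82 ← 82
  undo op 6 (out-shuffle, from bottom half): 82 ← 82
  undo op 5 (out-shuffle, from bottom half): 82 ← 82
  undo op 4 (out-shuffle, from bottom half): 82 ← 82
  undo op 3 (out-shuffle, from bottom half): 82 ← 82
  undo op 2 (cut 19): 82 ← 19
  undo op 1 (cut 79): 19 ← 16
So the card at position 82 came from original position 16.

16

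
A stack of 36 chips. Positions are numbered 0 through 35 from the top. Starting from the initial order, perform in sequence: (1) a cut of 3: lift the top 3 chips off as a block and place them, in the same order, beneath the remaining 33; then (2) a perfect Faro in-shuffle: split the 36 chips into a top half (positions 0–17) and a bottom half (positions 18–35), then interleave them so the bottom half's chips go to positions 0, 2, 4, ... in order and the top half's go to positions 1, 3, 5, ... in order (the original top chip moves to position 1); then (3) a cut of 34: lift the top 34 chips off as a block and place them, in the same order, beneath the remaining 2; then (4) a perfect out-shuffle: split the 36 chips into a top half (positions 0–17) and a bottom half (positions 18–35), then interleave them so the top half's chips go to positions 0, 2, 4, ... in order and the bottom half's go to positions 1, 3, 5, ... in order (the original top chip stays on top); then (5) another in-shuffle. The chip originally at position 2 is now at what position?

Track the chip from position 2 forward through each operation:
  after op 1 (cut 3): 2 → 35
  after op 2 (in-shuffle): 35 → 34
  after op 3 (cut 34): 34 → 0
  after op 4 (out-shuffle): 0 → 0
  after op 5 (in-shuffle): 0 → 1

1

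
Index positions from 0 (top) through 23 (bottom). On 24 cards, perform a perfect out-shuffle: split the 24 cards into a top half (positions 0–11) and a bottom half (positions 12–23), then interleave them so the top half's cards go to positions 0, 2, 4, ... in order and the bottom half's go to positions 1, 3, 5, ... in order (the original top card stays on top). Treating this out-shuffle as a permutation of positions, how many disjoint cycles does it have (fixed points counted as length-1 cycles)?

Trace each unvisited position around until it returns:
(0) (1 2 4 8 16 9 ... len 11) (5 10 20 17 11 22 ... len 11) (23)
4 cycles in total.

4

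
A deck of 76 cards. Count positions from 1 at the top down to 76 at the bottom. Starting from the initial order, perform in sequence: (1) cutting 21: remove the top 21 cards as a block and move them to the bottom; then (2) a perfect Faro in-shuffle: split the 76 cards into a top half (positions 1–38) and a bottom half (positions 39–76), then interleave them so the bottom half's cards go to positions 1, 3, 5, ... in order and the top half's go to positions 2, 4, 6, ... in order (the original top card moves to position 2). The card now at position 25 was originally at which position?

Undo the operations in reverse order, starting from position 25:
  undo op 2 (in-shuffle, from bottom half): 25 ← 51
  undo op 1 (cut 21): 51 ← 72
So the card at position 25 came from original position 72.

72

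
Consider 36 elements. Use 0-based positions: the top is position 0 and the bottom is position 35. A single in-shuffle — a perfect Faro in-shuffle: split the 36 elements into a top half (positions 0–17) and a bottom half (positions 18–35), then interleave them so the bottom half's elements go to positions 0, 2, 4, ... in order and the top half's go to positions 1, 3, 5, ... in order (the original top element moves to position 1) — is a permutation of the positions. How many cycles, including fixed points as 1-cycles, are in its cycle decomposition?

Trace each unvisited position around until it returns:
(0 1 3 7 15 31 ... len 36)
1 cycle in total.

1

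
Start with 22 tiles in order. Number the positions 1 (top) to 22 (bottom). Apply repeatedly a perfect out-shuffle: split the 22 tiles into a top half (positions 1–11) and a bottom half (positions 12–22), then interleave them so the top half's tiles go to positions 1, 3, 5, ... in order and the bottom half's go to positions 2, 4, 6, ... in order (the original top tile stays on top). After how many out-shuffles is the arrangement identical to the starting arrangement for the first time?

6

The out-shuffle permutes the 22 positions with cycle lengths [1, 1, 2, 3, 3, 6, 6].
Every tile is home exactly when every cycle has completed a whole number of laps, i.e. after lcm(1, 2, 3, 6) = 6 out-shuffles.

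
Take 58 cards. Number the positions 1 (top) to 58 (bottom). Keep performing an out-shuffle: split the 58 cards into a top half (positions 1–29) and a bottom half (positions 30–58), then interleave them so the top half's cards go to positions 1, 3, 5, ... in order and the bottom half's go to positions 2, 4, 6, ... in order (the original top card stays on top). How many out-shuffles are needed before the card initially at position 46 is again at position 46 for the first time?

Follow position 46 under repeated out-shuffles:
46 → 34 → 10 → 19 → 37 → 16 → 31 → 4 → 7 → 13 → 25 → 49 → 40 → 22 → 43 → 28 → 55 → 52 → 46
It first returns after 18 out-shuffles.

18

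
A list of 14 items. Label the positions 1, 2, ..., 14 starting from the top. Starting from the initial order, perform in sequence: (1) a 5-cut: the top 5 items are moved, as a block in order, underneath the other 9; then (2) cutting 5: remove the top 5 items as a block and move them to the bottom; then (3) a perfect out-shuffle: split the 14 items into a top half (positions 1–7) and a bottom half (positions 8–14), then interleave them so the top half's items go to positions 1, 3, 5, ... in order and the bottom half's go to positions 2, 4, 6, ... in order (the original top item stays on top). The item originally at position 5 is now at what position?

4

Track the item from position 5 forward through each operation:
  after op 1 (cut 5): 5 → 14
  after op 2 (cut 5): 14 → 9
  after op 3 (out-shuffle): 9 → 4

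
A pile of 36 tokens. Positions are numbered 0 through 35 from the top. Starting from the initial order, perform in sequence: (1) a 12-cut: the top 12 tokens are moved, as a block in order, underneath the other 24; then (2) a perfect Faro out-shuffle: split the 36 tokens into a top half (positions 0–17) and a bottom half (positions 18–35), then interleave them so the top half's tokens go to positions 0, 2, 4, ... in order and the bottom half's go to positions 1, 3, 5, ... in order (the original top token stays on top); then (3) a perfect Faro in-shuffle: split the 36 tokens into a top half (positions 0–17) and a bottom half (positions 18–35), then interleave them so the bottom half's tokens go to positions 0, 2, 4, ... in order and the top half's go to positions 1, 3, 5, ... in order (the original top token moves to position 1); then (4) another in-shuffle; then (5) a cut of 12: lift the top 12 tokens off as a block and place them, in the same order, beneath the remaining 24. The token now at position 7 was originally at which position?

Undo the operations in reverse order, starting from position 7:
  undo op 5 (cut 12): 7 ← 19
  undo op 4 (in-shuffle, from top half): 19 ← 9
  undo op 3 (in-shuffle, from top half): 9 ← 4
  undo op 2 (out-shuffle, from top half): 4 ← 2
  undo op 1 (cut 12): 2 ← 14
So the token at position 7 came from original position 14.

14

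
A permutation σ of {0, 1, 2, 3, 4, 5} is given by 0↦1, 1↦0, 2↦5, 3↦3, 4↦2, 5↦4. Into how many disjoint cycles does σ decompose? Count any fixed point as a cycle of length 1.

Cycle decomposition: (0 1) (2 5 4) (3).
3 cycles.

3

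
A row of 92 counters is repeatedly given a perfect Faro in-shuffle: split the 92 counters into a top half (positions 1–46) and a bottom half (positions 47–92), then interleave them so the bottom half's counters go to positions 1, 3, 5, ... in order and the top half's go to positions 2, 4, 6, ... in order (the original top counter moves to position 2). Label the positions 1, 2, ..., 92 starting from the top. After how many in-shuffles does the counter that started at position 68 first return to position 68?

Follow position 68 under repeated in-shuffles:
68 → 43 → 86 → 79 → 65 → 37 → 74 → 55 → 17 → 34 → 68
It first returns after 10 in-shuffles.

10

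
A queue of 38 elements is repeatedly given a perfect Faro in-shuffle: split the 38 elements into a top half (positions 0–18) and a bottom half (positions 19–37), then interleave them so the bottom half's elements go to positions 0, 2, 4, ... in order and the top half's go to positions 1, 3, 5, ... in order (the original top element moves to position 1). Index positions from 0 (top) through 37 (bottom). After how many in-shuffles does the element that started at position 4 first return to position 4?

Follow position 4 under repeated in-shuffles:
4 → 9 → 19 → 0 → 1 → 3 → 7 → 15 → 31 → 24 → 10 → 21 → 4
It first returns after 12 in-shuffles.

12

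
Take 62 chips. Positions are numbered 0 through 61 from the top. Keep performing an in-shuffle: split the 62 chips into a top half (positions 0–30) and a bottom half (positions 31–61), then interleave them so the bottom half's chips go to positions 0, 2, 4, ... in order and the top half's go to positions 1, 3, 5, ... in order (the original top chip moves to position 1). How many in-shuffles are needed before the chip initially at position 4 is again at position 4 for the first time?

6

Follow position 4 under repeated in-shuffles:
4 → 9 → 19 → 39 → 16 → 33 → 4
It first returns after 6 in-shuffles.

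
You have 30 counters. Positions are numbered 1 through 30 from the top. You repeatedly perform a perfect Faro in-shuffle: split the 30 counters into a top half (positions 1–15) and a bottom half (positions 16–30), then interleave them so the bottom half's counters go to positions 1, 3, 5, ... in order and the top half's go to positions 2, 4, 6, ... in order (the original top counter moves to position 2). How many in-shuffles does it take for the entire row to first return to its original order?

The in-shuffle permutes the 30 positions with cycle lengths [5, 5, 5, 5, 5, 5].
Every counter is home exactly when every cycle has completed a whole number of laps, i.e. after lcm(5) = 5 in-shuffles.

5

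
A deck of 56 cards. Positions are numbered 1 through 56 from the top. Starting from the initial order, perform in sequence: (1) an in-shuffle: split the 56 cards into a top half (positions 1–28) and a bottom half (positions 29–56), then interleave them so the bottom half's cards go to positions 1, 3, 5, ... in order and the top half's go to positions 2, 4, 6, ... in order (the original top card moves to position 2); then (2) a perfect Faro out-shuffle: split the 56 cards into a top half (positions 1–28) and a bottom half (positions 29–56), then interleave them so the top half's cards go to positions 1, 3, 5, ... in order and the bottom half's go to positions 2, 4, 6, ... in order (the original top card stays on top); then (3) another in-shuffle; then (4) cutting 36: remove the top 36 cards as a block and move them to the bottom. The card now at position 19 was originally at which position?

28

Undo the operations in reverse order, starting from position 19:
  undo op 4 (cut 36): 19 ← 55
  undo op 3 (in-shuffle, from bottom half): 55 ← 56
  undo op 2 (out-shuffle, from bottom half): 56 ← 56
  undo op 1 (in-shuffle, from top half): 56 ← 28
So the card at position 19 came from original position 28.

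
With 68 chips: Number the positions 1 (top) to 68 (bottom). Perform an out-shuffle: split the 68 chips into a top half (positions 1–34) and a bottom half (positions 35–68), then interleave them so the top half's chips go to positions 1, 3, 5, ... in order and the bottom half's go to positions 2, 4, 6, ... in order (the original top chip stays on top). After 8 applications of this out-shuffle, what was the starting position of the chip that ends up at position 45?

Work backwards from position 45, undoing one out-shuffle at a time:
45 ← 23 ← 12 ← 40 ← 54 ← 61 ← 31 ← 16 ← 42
So the chip now at position 45 started at position 42.

42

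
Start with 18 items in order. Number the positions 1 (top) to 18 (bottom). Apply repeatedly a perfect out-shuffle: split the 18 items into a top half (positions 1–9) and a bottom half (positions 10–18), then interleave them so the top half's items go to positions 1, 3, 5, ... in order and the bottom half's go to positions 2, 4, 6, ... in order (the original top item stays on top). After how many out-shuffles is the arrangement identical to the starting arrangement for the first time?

The out-shuffle permutes the 18 positions with cycle lengths [1, 1, 8, 8].
Every item is home exactly when every cycle has completed a whole number of laps, i.e. after lcm(1, 8) = 8 out-shuffles.

8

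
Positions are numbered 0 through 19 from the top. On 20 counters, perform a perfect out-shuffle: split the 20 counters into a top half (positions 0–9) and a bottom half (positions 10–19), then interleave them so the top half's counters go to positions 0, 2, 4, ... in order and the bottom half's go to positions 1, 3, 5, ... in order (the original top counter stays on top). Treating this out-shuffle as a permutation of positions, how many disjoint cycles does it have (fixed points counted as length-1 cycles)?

Trace each unvisited position around until it returns:
(0) (1 2 4 8 16 13 ... len 18) (19)
3 cycles in total.

3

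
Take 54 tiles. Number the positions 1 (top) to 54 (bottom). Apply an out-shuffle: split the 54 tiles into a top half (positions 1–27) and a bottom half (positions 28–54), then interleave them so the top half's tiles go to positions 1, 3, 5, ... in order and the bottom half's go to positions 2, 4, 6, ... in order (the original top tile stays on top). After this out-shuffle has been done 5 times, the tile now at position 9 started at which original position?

41

Work backwards from position 9, undoing one out-shuffle at a time:
9 ← 5 ← 3 ← 2 ← 28 ← 41
So the tile now at position 9 started at position 41.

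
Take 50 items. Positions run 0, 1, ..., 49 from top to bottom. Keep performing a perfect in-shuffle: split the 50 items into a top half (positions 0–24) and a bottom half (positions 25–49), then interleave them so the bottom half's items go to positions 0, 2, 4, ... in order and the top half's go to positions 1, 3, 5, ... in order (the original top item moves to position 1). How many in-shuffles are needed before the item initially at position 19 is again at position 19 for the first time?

8

Follow position 19 under repeated in-shuffles:
19 → 39 → 28 → 6 → 13 → 27 → 4 → 9 → 19
It first returns after 8 in-shuffles.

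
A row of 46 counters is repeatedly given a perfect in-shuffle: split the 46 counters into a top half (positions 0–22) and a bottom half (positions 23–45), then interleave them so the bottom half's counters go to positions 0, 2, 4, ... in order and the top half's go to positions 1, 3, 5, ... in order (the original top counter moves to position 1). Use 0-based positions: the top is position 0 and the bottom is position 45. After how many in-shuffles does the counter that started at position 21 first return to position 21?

23

Follow position 21 under repeated in-shuffles:
21 → 43 → 40 → 34 → 22 → 45 → 44 → 42 → ... → 21 (length 23)
It first returns after 23 in-shuffles.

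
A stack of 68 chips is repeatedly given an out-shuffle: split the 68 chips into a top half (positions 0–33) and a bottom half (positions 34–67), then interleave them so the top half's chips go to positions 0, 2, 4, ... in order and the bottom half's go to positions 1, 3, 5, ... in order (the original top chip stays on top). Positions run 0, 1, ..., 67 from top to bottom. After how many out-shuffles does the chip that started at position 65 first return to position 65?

66

Follow position 65 under repeated out-shuffles:
65 → 63 → 59 → 51 → 35 → 3 → 6 → 12 → ... → 65 (length 66)
It first returns after 66 out-shuffles.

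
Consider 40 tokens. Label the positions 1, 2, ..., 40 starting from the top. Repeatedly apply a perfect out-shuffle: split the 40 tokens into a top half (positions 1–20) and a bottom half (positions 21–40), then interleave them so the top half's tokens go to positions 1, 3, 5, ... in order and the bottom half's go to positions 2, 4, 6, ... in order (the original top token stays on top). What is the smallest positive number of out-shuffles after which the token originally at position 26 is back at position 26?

Follow position 26 under repeated out-shuffles:
26 → 12 → 23 → 6 → 11 → 21 → 2 → 3 → 5 → 9 → 17 → 33 → 26
It first returns after 12 out-shuffles.

12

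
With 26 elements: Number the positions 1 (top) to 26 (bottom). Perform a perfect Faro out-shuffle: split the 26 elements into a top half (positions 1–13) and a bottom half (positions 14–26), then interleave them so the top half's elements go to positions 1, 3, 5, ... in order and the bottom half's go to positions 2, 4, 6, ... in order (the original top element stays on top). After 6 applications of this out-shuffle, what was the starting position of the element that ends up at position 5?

Work backwards from position 5, undoing one out-shuffle at a time:
5 ← 3 ← 2 ← 14 ← 20 ← 23 ← 12
So the element now at position 5 started at position 12.

12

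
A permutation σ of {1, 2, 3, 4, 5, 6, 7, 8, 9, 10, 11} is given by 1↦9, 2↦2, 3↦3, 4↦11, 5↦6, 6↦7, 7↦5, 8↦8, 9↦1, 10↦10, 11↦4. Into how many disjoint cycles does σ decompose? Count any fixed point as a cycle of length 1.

7

Cycle decomposition: (1 9) (2) (3) (4 11) (5 6 7) (8) (10).
7 cycles.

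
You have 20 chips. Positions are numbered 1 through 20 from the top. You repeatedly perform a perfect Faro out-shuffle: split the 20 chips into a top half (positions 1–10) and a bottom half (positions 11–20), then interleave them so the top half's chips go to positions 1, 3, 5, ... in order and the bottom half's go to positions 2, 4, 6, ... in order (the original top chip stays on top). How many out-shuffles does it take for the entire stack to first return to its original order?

The out-shuffle permutes the 20 positions with cycle lengths [1, 1, 18].
Every chip is home exactly when every cycle has completed a whole number of laps, i.e. after lcm(1, 18) = 18 out-shuffles.

18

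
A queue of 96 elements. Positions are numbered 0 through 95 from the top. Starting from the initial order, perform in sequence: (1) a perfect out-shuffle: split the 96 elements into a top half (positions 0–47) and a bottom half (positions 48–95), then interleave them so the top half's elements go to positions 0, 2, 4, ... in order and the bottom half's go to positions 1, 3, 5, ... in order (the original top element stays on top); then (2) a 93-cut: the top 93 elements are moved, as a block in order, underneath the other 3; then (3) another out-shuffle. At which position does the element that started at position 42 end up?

79

Track the element from position 42 forward through each operation:
  after op 1 (out-shuffle): 42 → 84
  after op 2 (cut 93): 84 → 87
  after op 3 (out-shuffle): 87 → 79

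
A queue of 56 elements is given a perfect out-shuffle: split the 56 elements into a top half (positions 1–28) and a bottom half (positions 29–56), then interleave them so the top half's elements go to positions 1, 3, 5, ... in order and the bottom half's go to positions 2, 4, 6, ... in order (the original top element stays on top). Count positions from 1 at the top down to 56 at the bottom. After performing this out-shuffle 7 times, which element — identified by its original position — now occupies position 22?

48

Work backwards from position 22, undoing one out-shuffle at a time:
22 ← 39 ← 20 ← 38 ← 47 ← 24 ← 40 ← 48
So the element now at position 22 started at position 48.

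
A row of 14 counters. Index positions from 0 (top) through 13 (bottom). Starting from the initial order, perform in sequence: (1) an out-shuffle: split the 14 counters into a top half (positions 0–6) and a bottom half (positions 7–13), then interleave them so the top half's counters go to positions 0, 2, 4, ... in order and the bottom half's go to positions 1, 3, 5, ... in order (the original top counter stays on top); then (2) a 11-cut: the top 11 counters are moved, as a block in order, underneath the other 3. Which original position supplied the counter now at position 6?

Undo the operations in reverse order, starting from position 6:
  undo op 2 (cut 11): 6 ← 3
  undo op 1 (out-shuffle, from bottom half): 3 ← 8
So the counter at position 6 came from original position 8.

8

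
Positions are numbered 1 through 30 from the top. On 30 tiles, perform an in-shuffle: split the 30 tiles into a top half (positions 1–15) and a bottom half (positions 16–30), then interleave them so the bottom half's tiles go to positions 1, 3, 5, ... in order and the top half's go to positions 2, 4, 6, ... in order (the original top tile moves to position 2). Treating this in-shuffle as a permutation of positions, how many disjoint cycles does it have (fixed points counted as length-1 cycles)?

6

Trace each unvisited position around until it returns:
(1 2 4 8 16) (3 6 12 24 17) (5 10 20 9 18) (7 14 28 25 19) (11 22 13 26 21) (15 30 29 27 23)
6 cycles in total.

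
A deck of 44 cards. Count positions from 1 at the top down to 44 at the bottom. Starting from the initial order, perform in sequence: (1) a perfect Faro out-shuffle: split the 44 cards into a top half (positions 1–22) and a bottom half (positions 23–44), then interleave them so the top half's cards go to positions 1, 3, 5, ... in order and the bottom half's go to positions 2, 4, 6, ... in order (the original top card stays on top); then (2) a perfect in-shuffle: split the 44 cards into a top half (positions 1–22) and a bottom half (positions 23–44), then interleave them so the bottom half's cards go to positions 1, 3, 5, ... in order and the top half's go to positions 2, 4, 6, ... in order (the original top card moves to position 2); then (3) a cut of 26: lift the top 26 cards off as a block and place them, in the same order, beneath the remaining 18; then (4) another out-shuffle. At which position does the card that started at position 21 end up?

Track the card from position 21 forward through each operation:
  after op 1 (out-shuffle): 21 → 41
  after op 2 (in-shuffle): 41 → 37
  after op 3 (cut 26): 37 → 11
  after op 4 (out-shuffle): 11 → 21

21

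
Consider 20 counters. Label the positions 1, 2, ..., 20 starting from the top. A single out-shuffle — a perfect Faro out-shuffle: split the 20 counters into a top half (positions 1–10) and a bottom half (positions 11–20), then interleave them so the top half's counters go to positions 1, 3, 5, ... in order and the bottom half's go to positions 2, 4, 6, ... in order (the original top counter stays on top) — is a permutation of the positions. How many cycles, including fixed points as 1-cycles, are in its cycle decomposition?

3

Trace each unvisited position around until it returns:
(1) (2 3 5 9 17 14 ... len 18) (20)
3 cycles in total.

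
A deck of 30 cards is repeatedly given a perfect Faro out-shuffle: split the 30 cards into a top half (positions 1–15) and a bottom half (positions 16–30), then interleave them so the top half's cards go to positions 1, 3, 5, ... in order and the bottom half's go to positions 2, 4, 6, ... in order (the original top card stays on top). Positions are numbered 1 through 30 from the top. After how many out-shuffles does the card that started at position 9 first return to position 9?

28

Follow position 9 under repeated out-shuffles:
9 → 17 → 4 → 7 → 13 → 25 → 20 → 10 → ... → 9 (length 28)
It first returns after 28 out-shuffles.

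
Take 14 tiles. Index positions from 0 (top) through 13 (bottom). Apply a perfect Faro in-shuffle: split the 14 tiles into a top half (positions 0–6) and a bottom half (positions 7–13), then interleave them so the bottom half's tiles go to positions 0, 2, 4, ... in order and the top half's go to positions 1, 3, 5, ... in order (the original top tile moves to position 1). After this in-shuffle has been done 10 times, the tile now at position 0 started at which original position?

Work backwards from position 0, undoing one in-shuffle at a time:
0 ← 7 ← 3 ← 1 ← 0 ← 7 ← 3 ← 1 ← 0 ← 7 ← 3
So the tile now at position 0 started at position 3.

3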